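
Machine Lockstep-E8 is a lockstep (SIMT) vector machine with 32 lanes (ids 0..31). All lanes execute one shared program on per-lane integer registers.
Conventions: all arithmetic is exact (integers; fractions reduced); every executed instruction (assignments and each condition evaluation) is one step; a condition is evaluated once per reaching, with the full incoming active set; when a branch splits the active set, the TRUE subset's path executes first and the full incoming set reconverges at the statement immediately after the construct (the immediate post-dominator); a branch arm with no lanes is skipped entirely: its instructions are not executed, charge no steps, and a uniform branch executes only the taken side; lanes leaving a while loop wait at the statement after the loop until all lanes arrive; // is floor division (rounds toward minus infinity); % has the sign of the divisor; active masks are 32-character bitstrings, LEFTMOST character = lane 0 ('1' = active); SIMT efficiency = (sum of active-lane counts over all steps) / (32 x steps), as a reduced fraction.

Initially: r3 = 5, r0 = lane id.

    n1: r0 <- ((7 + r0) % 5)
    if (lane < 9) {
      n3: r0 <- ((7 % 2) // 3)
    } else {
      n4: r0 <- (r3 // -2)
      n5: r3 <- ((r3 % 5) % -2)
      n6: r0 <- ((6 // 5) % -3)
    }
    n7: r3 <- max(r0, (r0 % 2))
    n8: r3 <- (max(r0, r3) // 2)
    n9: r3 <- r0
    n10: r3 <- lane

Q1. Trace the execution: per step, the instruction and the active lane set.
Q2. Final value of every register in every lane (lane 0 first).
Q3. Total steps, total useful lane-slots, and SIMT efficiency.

step 0: r0 <- ((7 + r0) % 5)         11111111111111111111111111111111
step 1: eval (lane < 9)              11111111111111111111111111111111
step 2: r0 <- ((7 % 2) // 3)         11111111100000000000000000000000
step 3: r0 <- (r3 // -2)             00000000011111111111111111111111
step 4: r3 <- ((r3 % 5) % -2)        00000000011111111111111111111111
step 5: r0 <- ((6 // 5) % -3)        00000000011111111111111111111111
step 6: r3 <- max(r0, (r0 % 2))      11111111111111111111111111111111
step 7: r3 <- (max(r0, r3) // 2)     11111111111111111111111111111111
step 8: r3 <- r0                     11111111111111111111111111111111
step 9: r3 <- lane                   11111111111111111111111111111111

Answer: 10 steps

r3: 0,1,2,3,4,5,6,7,8,9,10,11,12,13,14,15,16,17,18,19,20,21,22,23,24,25,26,27,28,29,30,31
r0: 0,0,0,0,0,0,0,0,0,-2,-2,-2,-2,-2,-2,-2,-2,-2,-2,-2,-2,-2,-2,-2,-2,-2,-2,-2,-2,-2,-2,-2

steps = 10; useful = 270; efficiency = 270/320 = 27/32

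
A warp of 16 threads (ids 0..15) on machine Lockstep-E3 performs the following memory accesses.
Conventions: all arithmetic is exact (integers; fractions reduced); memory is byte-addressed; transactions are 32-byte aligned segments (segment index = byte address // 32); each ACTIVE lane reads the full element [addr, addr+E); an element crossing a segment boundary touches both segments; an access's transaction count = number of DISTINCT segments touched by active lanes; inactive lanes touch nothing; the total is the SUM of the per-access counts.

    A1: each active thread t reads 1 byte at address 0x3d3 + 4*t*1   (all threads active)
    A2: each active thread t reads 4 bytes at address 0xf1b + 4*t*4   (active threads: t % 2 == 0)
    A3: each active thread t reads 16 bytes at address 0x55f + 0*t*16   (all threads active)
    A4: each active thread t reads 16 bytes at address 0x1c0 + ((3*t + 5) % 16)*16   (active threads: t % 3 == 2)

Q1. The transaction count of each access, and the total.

A1: 3 transactions
A2: 8 transactions
A3: 2 transactions
A4: 5 transactions

Answer: 3,8,2,5; total 18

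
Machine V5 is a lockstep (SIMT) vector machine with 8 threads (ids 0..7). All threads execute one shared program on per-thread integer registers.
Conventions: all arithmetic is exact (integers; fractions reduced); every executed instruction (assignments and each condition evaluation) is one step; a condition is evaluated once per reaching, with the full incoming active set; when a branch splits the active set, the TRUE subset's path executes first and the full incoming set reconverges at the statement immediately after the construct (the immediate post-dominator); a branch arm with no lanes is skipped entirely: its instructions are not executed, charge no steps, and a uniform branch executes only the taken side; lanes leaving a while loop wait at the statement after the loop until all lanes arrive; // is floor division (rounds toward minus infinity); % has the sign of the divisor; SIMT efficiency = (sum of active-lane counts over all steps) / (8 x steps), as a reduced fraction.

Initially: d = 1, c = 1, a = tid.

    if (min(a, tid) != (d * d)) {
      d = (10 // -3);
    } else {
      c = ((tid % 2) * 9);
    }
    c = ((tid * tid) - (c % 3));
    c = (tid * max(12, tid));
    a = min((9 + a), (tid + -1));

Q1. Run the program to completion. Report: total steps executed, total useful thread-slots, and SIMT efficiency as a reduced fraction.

Answer: 6 steps, 40 useful, 5/6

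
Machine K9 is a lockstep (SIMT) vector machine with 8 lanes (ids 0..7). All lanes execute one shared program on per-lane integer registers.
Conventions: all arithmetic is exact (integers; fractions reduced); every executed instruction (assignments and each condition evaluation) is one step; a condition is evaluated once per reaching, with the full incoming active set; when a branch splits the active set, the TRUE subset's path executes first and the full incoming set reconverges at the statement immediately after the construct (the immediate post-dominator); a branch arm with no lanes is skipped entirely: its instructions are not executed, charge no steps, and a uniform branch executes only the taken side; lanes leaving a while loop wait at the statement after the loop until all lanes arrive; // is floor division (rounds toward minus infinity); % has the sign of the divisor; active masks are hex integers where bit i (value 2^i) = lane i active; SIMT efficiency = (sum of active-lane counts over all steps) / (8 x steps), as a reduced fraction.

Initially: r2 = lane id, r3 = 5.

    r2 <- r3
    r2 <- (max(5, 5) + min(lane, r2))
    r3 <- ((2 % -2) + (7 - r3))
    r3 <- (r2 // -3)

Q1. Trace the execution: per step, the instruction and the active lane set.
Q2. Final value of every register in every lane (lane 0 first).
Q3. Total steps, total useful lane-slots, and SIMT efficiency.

step 0: r2 <- r3                     0xff
step 1: r2 <- (max(5, 5) + min(lane, r2)) 0xff
step 2: r3 <- ((2 % -2) + (7 - r3))  0xff
step 3: r3 <- (r2 // -3)             0xff

Answer: 4 steps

r2: 5,6,7,8,9,10,10,10
r3: -2,-2,-3,-3,-3,-4,-4,-4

steps = 4; useful = 32; efficiency = 32/32 = 1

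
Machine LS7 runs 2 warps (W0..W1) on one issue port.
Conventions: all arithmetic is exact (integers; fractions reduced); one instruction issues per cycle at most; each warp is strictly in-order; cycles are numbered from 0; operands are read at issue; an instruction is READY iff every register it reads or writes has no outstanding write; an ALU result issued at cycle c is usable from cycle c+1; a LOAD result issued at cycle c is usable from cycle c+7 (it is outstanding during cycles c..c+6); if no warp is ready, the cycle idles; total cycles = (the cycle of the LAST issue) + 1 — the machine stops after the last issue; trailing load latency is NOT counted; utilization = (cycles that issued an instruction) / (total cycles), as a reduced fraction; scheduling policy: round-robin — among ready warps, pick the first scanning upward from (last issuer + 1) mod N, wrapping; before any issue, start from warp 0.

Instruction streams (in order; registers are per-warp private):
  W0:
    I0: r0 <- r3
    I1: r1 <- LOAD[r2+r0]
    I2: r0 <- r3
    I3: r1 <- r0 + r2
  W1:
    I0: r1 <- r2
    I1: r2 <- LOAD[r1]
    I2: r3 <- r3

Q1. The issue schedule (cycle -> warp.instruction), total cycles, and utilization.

cycle 0: W0.I0
cycle 1: W1.I0
cycle 2: W0.I1
cycle 3: W1.I1
cycle 4: W0.I2
cycle 5: W1.I2
cycle 6: idle
cycle 7: idle
cycle 8: idle
cycle 9: W0.I3

Answer: 10 cycles, utilization 7/10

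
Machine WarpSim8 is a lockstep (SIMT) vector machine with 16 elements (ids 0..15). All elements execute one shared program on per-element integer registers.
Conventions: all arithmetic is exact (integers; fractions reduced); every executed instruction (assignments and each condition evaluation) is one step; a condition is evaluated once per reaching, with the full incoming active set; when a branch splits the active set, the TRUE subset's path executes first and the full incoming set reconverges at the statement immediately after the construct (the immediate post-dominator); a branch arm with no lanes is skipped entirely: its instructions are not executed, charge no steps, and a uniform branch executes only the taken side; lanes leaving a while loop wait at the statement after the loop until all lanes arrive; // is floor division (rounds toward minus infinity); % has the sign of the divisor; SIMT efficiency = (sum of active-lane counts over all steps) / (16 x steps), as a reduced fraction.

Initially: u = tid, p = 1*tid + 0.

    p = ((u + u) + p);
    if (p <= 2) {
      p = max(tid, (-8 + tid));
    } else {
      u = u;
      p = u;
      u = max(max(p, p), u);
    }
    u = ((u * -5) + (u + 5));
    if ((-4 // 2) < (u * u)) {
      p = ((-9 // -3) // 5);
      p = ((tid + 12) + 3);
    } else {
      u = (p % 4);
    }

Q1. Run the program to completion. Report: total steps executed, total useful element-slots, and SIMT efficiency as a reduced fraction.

Answer: 10 steps, 142 useful, 71/80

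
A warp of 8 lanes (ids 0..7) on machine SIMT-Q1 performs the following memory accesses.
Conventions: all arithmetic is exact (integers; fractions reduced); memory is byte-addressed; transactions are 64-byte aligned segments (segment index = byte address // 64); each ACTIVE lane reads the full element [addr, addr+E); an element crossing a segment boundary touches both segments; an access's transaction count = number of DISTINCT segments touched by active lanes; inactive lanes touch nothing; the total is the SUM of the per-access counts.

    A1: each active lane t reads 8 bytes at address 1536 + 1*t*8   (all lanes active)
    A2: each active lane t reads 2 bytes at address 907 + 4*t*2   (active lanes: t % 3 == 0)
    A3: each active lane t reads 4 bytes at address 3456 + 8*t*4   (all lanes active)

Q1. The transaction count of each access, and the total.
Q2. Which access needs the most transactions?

A1: 1 transaction
A2: 1 transaction
A3: 4 transactions

Answer: 1,1,4; total 6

Answer: A3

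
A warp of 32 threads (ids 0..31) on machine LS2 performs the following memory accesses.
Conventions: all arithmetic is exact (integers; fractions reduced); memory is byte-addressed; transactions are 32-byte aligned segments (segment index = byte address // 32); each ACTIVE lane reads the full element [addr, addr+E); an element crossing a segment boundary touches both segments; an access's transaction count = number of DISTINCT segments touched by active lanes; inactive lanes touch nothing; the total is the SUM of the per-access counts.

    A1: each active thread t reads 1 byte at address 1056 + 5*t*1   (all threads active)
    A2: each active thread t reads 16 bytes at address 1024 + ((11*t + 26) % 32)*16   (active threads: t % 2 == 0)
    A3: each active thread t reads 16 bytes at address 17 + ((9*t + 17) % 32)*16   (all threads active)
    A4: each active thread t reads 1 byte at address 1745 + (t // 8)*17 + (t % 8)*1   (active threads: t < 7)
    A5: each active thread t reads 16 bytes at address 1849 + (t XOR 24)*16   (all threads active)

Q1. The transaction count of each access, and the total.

A1: 5 transactions
A2: 16 transactions
A3: 17 transactions
A4: 1 transaction
A5: 17 transactions

Answer: 5,16,17,1,17; total 56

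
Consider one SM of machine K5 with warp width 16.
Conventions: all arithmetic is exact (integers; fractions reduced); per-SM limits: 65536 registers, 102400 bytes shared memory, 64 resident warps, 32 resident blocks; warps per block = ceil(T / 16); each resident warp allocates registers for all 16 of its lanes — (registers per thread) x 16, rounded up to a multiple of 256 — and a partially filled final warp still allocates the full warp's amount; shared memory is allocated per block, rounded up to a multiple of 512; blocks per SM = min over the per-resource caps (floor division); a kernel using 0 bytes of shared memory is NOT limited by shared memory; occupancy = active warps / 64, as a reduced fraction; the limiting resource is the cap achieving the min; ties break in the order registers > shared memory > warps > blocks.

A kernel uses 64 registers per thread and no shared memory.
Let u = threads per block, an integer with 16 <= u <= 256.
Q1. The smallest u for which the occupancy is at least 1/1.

Answer: u = 17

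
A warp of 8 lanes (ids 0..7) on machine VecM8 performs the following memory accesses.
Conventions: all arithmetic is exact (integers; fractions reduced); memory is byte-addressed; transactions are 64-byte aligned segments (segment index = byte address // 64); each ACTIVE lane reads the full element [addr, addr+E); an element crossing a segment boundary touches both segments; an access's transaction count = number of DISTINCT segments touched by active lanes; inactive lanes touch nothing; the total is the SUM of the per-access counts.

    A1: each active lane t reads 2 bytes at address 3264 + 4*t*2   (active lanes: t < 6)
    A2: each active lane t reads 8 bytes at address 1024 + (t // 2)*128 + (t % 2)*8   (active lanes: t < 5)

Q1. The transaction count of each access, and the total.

A1: 1 transaction
A2: 3 transactions

Answer: 1,3; total 4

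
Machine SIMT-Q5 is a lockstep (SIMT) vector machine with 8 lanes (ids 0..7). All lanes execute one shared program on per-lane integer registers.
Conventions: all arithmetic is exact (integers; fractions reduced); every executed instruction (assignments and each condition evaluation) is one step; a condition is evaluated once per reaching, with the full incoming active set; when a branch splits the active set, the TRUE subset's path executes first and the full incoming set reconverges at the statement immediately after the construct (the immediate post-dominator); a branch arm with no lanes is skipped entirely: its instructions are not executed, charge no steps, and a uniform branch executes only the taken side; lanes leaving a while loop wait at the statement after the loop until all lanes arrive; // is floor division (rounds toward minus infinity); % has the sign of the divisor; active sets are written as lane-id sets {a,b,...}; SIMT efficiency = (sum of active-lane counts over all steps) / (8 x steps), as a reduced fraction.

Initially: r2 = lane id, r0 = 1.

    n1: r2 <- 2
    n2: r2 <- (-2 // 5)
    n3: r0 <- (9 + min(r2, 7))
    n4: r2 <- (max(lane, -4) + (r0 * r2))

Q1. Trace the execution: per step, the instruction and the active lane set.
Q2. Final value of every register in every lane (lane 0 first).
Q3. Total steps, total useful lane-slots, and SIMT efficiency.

step 0: r2 <- 2                      {0,1,2,3,4,5,6,7}
step 1: r2 <- (-2 // 5)              {0,1,2,3,4,5,6,7}
step 2: r0 <- (9 + min(r2, 7))       {0,1,2,3,4,5,6,7}
step 3: r2 <- (max(lane, -4) + (r0 * r2)) {0,1,2,3,4,5,6,7}

Answer: 4 steps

r2: -8,-7,-6,-5,-4,-3,-2,-1
r0: 8,8,8,8,8,8,8,8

steps = 4; useful = 32; efficiency = 32/32 = 1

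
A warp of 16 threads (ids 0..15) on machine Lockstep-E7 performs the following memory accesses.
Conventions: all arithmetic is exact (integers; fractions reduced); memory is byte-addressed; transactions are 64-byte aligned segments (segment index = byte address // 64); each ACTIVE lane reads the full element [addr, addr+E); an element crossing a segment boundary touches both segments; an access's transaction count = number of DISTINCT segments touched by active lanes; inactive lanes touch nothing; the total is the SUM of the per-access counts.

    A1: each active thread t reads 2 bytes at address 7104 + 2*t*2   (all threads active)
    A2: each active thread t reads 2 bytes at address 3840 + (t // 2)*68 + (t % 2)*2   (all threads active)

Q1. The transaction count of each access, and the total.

A1: 1 transaction
A2: 8 transactions

Answer: 1,8; total 9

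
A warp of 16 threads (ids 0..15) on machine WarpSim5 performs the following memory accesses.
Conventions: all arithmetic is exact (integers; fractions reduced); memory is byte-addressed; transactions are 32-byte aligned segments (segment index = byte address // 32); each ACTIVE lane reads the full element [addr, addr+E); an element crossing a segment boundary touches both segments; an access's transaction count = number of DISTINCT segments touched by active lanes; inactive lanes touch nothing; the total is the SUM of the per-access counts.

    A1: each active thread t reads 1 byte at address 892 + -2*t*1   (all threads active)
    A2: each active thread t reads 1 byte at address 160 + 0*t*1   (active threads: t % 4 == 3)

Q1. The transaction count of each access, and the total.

A1: 2 transactions
A2: 1 transaction

Answer: 2,1; total 3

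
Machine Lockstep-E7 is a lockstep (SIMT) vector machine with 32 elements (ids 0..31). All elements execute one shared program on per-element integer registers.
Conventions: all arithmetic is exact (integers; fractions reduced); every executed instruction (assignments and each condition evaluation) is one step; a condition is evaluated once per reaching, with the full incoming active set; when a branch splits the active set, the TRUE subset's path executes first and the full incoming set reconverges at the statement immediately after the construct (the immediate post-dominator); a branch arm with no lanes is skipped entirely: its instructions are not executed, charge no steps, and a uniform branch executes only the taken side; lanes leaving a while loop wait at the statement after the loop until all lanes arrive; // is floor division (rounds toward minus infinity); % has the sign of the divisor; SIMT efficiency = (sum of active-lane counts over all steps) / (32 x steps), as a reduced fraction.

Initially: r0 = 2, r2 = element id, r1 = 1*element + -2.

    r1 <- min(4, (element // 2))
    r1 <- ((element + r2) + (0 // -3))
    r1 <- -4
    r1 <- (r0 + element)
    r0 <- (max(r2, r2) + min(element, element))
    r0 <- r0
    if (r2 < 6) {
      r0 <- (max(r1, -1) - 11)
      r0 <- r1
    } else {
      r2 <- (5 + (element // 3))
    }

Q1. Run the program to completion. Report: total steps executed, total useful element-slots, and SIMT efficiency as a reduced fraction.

Answer: 10 steps, 262 useful, 131/160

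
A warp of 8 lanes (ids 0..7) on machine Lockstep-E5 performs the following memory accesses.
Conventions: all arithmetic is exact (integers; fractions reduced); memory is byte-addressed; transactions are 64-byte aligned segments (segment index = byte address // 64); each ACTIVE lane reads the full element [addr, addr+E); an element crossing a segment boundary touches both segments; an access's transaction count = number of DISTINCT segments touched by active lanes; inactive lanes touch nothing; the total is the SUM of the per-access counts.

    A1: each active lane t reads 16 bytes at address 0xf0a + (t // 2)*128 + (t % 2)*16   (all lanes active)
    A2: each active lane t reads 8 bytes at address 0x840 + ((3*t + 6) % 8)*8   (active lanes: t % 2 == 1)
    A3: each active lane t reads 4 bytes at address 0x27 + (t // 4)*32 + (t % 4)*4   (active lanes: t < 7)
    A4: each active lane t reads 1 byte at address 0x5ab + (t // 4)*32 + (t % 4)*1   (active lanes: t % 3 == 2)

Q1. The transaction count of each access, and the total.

A1: 4 transactions
A2: 1 transaction
A3: 2 transactions
A4: 2 transactions

Answer: 4,1,2,2; total 9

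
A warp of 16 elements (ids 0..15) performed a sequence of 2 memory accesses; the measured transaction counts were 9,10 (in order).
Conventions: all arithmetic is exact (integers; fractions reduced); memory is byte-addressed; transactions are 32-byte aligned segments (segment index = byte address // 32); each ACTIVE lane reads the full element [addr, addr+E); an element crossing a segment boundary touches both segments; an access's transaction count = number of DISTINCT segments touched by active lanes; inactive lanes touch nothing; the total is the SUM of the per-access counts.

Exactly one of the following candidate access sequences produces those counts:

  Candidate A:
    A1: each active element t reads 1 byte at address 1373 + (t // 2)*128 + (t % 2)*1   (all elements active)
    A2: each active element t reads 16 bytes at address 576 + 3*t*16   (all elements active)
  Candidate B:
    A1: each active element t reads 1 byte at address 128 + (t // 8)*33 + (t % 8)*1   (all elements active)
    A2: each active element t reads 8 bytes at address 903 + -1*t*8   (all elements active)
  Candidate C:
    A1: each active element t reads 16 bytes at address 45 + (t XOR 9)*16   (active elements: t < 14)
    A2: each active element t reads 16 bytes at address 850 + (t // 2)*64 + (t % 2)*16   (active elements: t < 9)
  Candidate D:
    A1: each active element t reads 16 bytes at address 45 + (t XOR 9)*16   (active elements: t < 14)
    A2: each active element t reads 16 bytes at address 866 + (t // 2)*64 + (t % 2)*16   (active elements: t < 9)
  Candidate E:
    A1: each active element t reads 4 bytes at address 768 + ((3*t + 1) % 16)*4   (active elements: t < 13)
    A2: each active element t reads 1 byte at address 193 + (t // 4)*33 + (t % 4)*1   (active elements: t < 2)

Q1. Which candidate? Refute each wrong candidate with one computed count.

A: A1 gives 8 transactions, not 9
B: A1 gives 2 transactions, not 9
D: A2 gives 9 transactions, not 10
E: A1 gives 2 transactions, not 9
C: all counts match (9,10)

Answer: C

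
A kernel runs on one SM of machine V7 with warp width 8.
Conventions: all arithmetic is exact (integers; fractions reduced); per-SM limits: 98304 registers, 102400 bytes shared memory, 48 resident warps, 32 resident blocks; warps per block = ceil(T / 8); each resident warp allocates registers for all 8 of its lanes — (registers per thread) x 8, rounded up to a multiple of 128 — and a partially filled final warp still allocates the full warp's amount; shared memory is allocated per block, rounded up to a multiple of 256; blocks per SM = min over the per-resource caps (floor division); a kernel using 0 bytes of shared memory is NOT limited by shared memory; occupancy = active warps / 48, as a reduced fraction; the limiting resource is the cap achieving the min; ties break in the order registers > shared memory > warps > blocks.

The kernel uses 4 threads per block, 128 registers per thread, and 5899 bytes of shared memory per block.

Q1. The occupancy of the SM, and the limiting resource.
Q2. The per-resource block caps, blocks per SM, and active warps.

Answer: occupancy 1/3, limited by shared memory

registers: 96 blocks
shared memory: 16 blocks
warps: 48 blocks
blocks: 32 blocks

Answer: 16 blocks, 16 active warps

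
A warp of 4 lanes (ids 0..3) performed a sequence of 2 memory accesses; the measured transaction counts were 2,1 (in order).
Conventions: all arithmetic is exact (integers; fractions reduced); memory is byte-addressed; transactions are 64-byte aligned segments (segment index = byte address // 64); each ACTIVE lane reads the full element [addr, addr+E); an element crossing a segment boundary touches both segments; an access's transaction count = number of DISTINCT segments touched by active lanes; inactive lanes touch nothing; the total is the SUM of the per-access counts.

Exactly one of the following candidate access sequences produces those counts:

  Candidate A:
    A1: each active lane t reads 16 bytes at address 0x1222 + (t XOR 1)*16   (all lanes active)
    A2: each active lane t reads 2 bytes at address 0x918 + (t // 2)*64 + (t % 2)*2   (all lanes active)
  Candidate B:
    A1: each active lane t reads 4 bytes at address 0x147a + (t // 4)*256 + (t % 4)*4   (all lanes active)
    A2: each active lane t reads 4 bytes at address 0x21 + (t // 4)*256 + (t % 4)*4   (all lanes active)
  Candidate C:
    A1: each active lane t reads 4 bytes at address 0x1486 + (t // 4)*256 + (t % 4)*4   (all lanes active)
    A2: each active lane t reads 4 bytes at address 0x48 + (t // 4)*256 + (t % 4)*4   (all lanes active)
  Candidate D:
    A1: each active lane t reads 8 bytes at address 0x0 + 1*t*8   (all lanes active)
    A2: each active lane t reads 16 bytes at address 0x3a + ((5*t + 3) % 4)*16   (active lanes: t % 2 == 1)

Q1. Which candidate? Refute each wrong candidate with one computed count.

A: A2 gives 2 transactions, not 1
C: A1 gives 1 transaction, not 2
D: A1 gives 1 transaction, not 2
B: all counts match (2,1)

Answer: B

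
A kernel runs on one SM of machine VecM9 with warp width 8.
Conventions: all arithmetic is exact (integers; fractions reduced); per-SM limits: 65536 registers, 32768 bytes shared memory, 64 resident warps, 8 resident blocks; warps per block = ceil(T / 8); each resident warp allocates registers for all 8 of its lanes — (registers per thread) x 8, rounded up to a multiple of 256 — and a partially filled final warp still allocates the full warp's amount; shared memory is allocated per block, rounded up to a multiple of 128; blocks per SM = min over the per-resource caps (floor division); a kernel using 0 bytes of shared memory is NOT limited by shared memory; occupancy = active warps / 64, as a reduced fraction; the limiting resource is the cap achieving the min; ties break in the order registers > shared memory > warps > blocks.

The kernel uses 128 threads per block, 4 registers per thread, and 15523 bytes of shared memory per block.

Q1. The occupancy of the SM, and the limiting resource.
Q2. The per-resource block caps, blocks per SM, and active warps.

Answer: occupancy 1/2, limited by shared memory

registers: 16 blocks
shared memory: 2 blocks
warps: 4 blocks
blocks: 8 blocks

Answer: 2 blocks, 32 active warps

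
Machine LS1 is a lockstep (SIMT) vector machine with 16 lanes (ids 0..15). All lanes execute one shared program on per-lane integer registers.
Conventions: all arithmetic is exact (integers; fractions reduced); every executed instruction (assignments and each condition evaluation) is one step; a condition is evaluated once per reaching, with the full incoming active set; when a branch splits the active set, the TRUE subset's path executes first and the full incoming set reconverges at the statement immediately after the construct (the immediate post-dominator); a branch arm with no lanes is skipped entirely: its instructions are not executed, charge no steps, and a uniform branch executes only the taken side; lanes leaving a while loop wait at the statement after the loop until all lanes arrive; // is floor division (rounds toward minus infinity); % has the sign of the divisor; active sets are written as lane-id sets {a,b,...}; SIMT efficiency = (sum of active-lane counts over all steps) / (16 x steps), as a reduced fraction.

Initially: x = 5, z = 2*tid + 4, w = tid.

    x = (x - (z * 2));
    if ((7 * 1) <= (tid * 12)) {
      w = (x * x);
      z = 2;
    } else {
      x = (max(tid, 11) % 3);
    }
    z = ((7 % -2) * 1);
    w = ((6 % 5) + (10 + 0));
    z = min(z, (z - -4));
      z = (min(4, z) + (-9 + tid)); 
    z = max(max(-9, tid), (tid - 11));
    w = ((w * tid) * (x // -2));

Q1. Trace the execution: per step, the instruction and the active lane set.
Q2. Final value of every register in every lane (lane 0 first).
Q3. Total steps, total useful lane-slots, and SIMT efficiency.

step 0: x <- (x - (z * 2))           {0,1,2,3,4,5,6,7,8,9,10,11,12,13,14,15}
step 1: eval ((7 * 1) <= (tid * 12)) {0,1,2,3,4,5,6,7,8,9,10,11,12,13,14,15}
step 2: w <- (x * x)                 {1,2,3,4,5,6,7,8,9,10,11,12,13,14,15}
step 3: z <- 2                       {1,2,3,4,5,6,7,8,9,10,11,12,13,14,15}
step 4: x <- (max(tid, 11) % 3)      {0}
step 5: z <- ((7 % -2) * 1)          {0,1,2,3,4,5,6,7,8,9,10,11,12,13,14,15}
step 6: w <- ((6 % 5) + (10 + 0))    {0,1,2,3,4,5,6,7,8,9,10,11,12,13,14,15}
step 7: z <- min(z, (z - -4))        {0,1,2,3,4,5,6,7,8,9,10,11,12,13,14,15}
step 8: z <- (min(4, z) + (-9 + tid)) {0,1,2,3,4,5,6,7,8,9,10,11,12,13,14,15}
step 9: z <- max(max(-9, tid), (tid - 11)) {0,1,2,3,4,5,6,7,8,9,10,11,12,13,14,15}
step 10: w <- ((w * tid) * (x // -2)) {0,1,2,3,4,5,6,7,8,9,10,11,12,13,14,15}

Answer: 11 steps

x: 2,-7,-11,-15,-19,-23,-27,-31,-35,-39,-43,-47,-51,-55,-59,-63
z: 0,1,2,3,4,5,6,7,8,9,10,11,12,13,14,15
w: 0,33,110,231,396,605,858,1155,1496,1881,2310,2783,3300,3861,4466,5115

steps = 11; useful = 159; efficiency = 159/176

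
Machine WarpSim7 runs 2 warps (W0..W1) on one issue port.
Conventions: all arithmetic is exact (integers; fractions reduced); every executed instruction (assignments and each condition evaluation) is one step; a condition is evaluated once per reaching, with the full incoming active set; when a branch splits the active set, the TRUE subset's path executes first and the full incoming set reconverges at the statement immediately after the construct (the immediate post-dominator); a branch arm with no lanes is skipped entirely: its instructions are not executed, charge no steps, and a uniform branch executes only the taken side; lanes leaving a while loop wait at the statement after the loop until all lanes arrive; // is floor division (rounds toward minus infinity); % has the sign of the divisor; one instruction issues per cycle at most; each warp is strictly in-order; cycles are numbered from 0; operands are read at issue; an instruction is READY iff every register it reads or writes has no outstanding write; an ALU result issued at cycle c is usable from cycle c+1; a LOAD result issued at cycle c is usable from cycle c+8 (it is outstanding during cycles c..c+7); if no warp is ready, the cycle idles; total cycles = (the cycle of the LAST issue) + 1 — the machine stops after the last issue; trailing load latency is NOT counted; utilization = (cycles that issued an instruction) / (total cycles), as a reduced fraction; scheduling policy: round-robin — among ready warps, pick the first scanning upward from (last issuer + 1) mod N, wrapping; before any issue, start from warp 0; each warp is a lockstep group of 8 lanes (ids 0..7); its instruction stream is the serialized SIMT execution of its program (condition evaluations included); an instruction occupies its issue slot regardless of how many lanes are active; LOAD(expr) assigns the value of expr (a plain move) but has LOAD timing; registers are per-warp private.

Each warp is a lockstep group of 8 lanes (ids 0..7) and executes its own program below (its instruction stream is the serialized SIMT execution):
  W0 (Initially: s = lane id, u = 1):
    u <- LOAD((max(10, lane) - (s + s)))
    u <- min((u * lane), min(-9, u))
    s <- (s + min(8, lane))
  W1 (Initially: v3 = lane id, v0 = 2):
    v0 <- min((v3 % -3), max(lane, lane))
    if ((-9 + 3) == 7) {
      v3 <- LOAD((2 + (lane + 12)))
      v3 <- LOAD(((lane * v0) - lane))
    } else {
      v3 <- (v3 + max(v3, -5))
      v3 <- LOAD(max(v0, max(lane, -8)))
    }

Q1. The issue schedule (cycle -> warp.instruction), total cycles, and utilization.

cycle 0: W0.I0
cycle 1: W1.I0
cycle 2: W1.I1
cycle 3: W1.I2
cycle 4: W1.I3
cycle 5: idle
cycle 6: idle
cycle 7: idle
cycle 8: W0.I1
cycle 9: W0.I2

Answer: 10 cycles, utilization 7/10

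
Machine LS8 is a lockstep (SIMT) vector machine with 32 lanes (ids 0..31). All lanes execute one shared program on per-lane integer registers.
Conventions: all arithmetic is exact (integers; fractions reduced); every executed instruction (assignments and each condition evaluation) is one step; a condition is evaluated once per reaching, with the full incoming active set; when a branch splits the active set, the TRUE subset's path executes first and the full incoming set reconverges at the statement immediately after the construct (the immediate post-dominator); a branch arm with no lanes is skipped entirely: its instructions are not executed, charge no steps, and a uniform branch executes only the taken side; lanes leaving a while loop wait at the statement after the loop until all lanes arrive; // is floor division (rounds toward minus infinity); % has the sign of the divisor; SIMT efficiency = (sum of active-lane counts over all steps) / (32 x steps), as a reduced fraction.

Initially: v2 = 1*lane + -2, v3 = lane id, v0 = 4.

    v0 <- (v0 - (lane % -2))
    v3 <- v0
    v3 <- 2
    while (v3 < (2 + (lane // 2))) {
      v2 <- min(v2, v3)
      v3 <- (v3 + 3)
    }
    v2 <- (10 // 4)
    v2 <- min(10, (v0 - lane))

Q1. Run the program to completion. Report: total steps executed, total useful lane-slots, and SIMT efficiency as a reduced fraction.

Answer: 21 steps, 462 useful, 11/16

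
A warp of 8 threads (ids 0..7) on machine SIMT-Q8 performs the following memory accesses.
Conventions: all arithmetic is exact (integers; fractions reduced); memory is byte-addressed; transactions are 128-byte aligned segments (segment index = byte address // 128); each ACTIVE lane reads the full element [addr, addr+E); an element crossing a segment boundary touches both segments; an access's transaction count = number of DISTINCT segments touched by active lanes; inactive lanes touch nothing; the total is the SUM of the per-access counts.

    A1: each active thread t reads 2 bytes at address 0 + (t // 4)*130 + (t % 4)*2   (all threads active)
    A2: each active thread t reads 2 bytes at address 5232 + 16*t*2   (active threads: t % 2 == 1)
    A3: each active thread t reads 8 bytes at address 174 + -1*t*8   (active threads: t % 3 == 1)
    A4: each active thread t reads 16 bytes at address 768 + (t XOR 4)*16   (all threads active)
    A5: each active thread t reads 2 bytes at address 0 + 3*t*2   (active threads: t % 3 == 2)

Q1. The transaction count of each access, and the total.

A1: 2 transactions
A2: 2 transactions
A3: 2 transactions
A4: 1 transaction
A5: 1 transaction

Answer: 2,2,2,1,1; total 8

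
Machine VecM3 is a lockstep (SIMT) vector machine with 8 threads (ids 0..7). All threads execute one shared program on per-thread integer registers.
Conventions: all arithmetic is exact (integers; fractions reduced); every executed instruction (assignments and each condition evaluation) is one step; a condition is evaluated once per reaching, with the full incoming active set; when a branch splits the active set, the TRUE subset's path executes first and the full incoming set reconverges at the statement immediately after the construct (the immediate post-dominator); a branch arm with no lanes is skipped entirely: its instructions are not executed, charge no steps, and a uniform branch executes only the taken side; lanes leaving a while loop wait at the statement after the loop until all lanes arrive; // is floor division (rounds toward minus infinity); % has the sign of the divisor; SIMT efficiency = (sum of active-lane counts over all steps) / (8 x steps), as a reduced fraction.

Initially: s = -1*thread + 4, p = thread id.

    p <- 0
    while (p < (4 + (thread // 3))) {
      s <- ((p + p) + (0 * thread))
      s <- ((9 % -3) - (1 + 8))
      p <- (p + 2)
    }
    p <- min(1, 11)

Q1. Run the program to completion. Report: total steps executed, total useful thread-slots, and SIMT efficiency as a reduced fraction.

Answer: 15 steps, 108 useful, 9/10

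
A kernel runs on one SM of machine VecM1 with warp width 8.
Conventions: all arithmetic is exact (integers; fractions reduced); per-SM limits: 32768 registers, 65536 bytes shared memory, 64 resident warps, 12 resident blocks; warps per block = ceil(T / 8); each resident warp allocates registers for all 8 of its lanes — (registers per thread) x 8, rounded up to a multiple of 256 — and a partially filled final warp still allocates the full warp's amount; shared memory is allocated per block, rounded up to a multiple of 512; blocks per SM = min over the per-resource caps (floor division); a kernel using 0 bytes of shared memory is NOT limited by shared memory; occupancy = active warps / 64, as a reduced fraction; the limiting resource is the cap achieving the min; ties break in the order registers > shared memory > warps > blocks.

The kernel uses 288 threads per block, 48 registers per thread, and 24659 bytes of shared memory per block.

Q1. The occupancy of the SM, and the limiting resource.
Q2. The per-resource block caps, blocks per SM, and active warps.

Answer: occupancy 9/16, limited by registers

registers: 1 block
shared memory: 2 blocks
warps: 1 block
blocks: 12 blocks

Answer: 1 block, 36 active warps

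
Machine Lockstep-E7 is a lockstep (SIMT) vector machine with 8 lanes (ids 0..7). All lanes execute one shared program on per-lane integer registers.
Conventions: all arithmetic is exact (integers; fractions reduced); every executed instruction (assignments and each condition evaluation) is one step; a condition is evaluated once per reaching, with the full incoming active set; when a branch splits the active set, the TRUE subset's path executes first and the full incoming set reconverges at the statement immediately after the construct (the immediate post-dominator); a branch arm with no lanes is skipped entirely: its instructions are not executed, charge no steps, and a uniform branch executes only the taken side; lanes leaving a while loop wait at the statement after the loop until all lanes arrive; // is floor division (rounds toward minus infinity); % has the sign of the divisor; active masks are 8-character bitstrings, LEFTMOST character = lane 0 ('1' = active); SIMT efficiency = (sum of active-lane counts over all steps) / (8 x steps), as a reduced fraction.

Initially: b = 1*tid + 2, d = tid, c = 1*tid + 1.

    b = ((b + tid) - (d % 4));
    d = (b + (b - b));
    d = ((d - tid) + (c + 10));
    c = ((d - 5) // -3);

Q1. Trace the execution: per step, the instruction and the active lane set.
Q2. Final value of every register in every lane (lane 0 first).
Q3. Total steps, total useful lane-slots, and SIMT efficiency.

step 0: b <- ((b + tid) - (d % 4))   11111111
step 1: d <- (b + (b - b))           11111111
step 2: d <- ((d - tid) + (c + 10))  11111111
step 3: c <- ((d - 5) // -3)         11111111

Answer: 4 steps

b: 2,3,4,5,10,11,12,13
d: 13,14,15,16,21,22,23,24
c: -3,-3,-4,-4,-6,-6,-6,-7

steps = 4; useful = 32; efficiency = 32/32 = 1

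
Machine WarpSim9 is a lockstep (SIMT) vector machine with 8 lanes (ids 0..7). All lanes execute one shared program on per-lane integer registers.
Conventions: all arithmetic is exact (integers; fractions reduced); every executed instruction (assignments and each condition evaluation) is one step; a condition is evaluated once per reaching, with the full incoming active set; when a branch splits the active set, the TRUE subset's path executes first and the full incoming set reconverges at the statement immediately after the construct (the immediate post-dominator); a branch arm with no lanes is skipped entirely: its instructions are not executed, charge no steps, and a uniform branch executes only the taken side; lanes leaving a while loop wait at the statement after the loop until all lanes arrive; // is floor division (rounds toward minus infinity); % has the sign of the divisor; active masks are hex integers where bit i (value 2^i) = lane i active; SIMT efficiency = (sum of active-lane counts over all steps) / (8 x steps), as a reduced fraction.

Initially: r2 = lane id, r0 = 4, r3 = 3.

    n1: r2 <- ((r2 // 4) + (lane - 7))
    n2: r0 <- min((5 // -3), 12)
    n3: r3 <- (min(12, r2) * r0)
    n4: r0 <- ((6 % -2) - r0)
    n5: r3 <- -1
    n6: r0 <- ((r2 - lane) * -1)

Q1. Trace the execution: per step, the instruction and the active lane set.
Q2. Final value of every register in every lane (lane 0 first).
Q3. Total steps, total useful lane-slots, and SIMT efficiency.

step 0: r2 <- ((r2 // 4) + (lane - 7)) 0xff
step 1: r0 <- min((5 // -3), 12)     0xff
step 2: r3 <- (min(12, r2) * r0)     0xff
step 3: r0 <- ((6 % -2) - r0)        0xff
step 4: r3 <- -1                     0xff
step 5: r0 <- ((r2 - lane) * -1)     0xff

Answer: 6 steps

r2: -7,-6,-5,-4,-2,-1,0,1
r0: 7,7,7,7,6,6,6,6
r3: -1,-1,-1,-1,-1,-1,-1,-1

steps = 6; useful = 48; efficiency = 48/48 = 1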